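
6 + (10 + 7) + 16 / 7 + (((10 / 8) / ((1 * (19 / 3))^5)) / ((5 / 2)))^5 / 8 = 4217482172626259929082860592050236789 / 166793080273354912449604421622654208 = 25.29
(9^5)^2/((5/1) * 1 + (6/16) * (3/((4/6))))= 55788550416/107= 521388321.64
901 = 901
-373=-373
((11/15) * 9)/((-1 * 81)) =-11/135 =-0.08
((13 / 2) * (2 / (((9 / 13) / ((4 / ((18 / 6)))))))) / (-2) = -338 / 27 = -12.52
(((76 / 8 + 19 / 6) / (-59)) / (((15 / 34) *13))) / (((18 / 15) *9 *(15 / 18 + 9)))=-1292 / 3665493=-0.00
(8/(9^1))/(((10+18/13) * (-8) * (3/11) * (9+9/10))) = -65/17982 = -0.00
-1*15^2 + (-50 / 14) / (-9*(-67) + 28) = -993850 / 4417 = -225.01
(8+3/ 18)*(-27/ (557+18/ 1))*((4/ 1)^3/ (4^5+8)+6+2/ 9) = -59584/ 24725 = -2.41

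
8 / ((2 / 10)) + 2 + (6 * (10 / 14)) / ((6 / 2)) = 304 / 7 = 43.43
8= 8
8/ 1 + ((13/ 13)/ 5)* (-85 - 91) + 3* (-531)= -8101/ 5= -1620.20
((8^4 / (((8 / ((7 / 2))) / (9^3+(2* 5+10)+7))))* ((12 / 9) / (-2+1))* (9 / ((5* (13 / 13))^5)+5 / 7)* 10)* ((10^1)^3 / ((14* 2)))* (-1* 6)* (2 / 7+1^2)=124917645312 / 35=3569075580.34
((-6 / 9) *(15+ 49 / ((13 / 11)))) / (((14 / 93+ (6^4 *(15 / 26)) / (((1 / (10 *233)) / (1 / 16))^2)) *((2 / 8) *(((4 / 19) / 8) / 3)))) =-0.00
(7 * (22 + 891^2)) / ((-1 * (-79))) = 5557321 / 79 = 70345.84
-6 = -6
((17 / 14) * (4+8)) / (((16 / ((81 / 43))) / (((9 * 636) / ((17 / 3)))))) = 1043199 / 602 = 1732.89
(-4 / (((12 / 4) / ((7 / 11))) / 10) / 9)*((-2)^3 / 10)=224 / 297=0.75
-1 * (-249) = 249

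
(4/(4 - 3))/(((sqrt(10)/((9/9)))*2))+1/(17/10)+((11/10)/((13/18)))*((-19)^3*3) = -34630441/1105+sqrt(10)/5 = -31339.13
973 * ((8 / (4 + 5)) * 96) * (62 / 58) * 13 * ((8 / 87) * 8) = 6424477696 / 7569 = 848788.17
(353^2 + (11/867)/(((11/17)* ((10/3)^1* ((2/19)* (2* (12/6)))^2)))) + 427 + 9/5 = 272082325/2176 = 125037.83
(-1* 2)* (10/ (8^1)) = -5/ 2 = -2.50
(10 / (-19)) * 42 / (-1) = 22.11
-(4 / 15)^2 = -16 / 225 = -0.07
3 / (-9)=-1 / 3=-0.33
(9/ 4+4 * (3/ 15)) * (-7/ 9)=-427/ 180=-2.37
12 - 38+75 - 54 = -5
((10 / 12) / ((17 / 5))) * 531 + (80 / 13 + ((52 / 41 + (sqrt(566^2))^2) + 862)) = 5823605625 / 18122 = 321355.57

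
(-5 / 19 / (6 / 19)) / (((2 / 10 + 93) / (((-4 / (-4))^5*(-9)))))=75 / 932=0.08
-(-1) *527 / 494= 527 / 494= 1.07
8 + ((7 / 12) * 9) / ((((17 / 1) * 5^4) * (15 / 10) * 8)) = 1360007 / 170000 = 8.00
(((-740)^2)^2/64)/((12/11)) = 12884856875/3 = 4294952291.67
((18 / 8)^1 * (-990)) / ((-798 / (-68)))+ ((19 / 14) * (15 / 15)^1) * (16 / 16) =-50129 / 266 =-188.45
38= 38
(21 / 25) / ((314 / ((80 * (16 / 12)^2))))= 896 / 2355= 0.38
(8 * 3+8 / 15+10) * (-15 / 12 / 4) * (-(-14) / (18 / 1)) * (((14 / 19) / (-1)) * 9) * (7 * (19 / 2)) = 88837 / 24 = 3701.54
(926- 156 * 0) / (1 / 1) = 926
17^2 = 289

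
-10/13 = -0.77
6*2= 12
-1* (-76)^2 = -5776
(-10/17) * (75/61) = -750/1037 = -0.72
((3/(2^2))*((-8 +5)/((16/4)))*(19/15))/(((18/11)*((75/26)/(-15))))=2.26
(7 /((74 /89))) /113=623 /8362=0.07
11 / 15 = 0.73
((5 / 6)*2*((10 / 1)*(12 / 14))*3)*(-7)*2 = -600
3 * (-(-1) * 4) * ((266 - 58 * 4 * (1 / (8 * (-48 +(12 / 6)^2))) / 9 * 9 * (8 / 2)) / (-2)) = -17730 / 11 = -1611.82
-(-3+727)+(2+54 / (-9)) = -728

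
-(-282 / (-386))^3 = -2803221 / 7189057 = -0.39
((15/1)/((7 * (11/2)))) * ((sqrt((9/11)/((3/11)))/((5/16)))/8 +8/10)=12 * sqrt(3)/77 +24/77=0.58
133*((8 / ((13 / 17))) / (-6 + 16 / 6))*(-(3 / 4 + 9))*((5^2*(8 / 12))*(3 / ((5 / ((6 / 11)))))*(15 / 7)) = 523260 / 11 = 47569.09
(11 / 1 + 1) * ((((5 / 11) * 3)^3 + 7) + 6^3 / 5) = 4211472 / 6655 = 632.83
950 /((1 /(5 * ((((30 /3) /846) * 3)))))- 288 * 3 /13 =186926 /1833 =101.98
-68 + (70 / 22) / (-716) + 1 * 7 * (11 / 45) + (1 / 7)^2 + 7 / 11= -1139882587 / 17366580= -65.64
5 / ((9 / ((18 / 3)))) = 10 / 3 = 3.33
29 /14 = 2.07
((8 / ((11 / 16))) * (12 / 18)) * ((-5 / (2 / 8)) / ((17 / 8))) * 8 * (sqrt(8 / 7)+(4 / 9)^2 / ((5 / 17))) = -1016.71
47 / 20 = 2.35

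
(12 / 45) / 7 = 4 / 105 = 0.04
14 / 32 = 7 / 16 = 0.44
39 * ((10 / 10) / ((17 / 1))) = 39 / 17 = 2.29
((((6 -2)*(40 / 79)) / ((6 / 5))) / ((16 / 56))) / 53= 1400 / 12561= 0.11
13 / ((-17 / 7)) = -91 / 17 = -5.35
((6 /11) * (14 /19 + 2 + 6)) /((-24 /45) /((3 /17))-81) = -44820 /790229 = -0.06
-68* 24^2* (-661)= 25890048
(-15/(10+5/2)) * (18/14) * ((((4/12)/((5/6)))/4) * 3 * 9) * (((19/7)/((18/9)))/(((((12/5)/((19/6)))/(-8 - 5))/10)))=969.73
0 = 0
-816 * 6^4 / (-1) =1057536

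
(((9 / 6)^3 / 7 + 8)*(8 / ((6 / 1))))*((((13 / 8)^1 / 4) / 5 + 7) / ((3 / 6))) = 107635 / 672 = 160.17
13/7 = 1.86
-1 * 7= -7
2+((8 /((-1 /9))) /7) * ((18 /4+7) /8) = -179 /14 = -12.79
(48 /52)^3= 1728 /2197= 0.79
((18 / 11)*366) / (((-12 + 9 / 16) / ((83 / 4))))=-11952 / 11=-1086.55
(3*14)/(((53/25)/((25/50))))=525/53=9.91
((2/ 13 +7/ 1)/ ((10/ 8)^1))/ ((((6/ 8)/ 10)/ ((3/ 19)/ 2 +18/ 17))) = 364560/ 4199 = 86.82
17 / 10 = 1.70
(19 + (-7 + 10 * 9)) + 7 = 109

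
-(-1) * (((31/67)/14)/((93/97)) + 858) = 2414509/2814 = 858.03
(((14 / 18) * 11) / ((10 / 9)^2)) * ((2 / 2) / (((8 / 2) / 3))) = 2079 / 400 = 5.20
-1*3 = -3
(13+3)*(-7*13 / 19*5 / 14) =-520 / 19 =-27.37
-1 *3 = -3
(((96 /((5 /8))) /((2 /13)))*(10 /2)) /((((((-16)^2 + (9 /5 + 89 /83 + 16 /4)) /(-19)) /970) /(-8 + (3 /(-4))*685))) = 1660080775600 /9091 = 182607059.25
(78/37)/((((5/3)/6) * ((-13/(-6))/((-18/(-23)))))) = 11664/4255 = 2.74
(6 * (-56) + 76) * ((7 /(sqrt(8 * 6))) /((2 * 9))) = -455 * sqrt(3) /54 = -14.59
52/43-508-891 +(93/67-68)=-4218944/2881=-1464.40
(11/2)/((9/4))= 22/9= 2.44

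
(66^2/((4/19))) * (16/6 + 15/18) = 144837/2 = 72418.50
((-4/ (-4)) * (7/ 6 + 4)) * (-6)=-31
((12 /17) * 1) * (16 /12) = 16 /17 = 0.94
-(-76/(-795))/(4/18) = -114/265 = -0.43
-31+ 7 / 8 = -241 / 8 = -30.12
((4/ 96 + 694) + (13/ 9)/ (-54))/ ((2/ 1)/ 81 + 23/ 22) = 648.52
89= 89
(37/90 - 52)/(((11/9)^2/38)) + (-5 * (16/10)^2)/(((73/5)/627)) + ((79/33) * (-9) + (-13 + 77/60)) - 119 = -1067527987/529980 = -2014.28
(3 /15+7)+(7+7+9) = 151 /5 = 30.20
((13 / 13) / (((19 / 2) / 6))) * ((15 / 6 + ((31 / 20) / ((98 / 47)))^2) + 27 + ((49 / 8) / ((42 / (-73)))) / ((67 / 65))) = 15230538349 / 1222589200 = 12.46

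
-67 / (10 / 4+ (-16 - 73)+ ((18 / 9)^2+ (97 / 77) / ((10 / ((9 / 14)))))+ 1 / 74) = 26723620 / 32868259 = 0.81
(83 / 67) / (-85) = -83 / 5695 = -0.01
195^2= 38025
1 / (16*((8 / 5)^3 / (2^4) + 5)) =125 / 10512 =0.01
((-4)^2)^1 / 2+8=16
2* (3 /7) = 6 /7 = 0.86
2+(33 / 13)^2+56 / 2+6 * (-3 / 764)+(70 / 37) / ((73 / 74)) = 180676961 / 4712734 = 38.34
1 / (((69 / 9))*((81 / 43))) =43 / 621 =0.07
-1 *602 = -602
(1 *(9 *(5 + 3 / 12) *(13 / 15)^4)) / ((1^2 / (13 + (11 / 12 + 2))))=38186057 / 90000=424.29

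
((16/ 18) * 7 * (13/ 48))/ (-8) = -91/ 432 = -0.21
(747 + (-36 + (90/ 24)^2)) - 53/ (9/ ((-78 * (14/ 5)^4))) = 868747843/ 30000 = 28958.26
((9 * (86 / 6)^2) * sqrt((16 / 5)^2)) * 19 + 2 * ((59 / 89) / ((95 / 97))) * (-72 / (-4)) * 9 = 952358588 / 8455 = 112638.51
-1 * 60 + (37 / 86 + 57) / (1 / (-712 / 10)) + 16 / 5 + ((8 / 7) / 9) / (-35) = -4145.84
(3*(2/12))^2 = 1/4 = 0.25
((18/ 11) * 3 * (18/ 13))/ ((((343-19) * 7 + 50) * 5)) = 486/ 828685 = 0.00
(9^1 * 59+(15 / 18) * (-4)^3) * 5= 7165 / 3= 2388.33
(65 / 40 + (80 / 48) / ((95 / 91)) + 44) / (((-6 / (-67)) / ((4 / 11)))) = 1442711 / 7524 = 191.75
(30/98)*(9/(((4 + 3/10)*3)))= 450/2107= 0.21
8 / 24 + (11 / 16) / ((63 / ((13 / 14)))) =4847 / 14112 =0.34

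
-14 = -14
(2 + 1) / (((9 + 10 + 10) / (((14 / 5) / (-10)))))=-21 / 725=-0.03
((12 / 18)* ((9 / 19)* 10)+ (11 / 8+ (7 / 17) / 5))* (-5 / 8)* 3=-178887 / 20672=-8.65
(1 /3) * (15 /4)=5 /4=1.25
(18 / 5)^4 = 104976 / 625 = 167.96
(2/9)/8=0.03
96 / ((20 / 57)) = 1368 / 5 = 273.60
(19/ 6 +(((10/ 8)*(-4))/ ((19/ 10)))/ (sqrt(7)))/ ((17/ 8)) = 76/ 51 - 400*sqrt(7)/ 2261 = 1.02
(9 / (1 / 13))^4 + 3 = 187388724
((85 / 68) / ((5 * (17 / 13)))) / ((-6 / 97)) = -1261 / 408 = -3.09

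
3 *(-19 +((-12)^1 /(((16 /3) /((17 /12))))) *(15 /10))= -2283 /32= -71.34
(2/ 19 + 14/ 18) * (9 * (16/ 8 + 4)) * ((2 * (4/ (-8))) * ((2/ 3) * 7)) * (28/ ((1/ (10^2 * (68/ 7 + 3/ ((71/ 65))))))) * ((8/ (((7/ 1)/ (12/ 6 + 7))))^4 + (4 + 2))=-40230991986345600/ 462707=-86947013955.58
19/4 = 4.75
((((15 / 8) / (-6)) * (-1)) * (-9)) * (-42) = 945 / 8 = 118.12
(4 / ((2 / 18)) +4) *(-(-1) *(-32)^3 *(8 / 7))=-10485760 / 7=-1497965.71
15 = 15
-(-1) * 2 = 2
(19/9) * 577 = 10963/9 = 1218.11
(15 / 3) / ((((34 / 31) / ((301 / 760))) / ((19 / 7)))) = 1333 / 272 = 4.90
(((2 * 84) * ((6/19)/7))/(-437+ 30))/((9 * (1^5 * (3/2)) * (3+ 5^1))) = -4/23199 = -0.00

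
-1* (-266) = 266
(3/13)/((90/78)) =1/5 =0.20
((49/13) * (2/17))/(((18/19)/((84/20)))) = 6517/3315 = 1.97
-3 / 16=-0.19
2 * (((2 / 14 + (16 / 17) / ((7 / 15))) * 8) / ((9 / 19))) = 78128 / 1071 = 72.95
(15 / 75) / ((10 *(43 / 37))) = 37 / 2150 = 0.02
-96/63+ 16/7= 16/21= 0.76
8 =8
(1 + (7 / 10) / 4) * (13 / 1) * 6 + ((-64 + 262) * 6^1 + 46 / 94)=1203331 / 940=1280.14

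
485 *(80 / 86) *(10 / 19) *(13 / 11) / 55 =504400 / 98857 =5.10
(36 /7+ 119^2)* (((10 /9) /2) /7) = 495815 /441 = 1124.30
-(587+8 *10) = -667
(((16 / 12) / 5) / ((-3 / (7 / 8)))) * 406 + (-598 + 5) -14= -28736 / 45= -638.58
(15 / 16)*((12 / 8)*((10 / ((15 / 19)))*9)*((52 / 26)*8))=2565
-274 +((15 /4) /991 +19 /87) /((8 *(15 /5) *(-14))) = -31750004173 /115875648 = -274.00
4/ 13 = 0.31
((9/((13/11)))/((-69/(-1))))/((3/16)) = 176/299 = 0.59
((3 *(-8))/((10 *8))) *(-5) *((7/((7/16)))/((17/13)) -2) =261/17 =15.35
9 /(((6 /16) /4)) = 96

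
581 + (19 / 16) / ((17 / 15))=158317 / 272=582.05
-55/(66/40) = -100/3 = -33.33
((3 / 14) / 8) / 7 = 3 / 784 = 0.00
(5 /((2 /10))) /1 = 25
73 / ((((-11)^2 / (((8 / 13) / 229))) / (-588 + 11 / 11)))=-342808 / 360217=-0.95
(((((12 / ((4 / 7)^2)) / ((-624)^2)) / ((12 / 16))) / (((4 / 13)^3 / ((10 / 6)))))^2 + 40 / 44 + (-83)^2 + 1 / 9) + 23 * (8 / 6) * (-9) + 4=14245843991702699 / 2152583921664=6618.02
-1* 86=-86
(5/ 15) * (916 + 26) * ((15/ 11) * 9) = 42390/ 11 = 3853.64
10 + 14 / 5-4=44 / 5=8.80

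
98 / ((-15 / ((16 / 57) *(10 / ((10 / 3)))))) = -1568 / 285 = -5.50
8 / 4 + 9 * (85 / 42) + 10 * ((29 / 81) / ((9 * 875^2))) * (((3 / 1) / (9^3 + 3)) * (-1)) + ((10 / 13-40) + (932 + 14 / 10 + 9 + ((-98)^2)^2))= 92237739.38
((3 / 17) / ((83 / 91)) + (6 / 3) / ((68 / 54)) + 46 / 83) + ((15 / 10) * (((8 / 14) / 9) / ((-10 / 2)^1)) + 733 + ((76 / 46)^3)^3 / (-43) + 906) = 18808879011753167576987 / 11474540220039182895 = 1639.18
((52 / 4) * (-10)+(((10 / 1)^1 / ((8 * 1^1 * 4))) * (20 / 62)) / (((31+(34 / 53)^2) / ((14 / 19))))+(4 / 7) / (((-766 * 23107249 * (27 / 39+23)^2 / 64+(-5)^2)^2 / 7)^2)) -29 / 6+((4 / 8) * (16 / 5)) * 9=-27112538991837667405064228719941220067584834196644151839487619733 / 225129294371072974549301331807194477468117496729062205318169380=-120.43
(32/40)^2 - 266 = -265.36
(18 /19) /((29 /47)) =846 /551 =1.54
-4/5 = -0.80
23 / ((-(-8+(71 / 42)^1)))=966 / 265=3.65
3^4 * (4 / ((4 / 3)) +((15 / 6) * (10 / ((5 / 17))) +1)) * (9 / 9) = 7209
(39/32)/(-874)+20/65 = 111365/363584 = 0.31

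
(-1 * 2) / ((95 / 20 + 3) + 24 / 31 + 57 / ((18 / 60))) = -248 / 24617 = -0.01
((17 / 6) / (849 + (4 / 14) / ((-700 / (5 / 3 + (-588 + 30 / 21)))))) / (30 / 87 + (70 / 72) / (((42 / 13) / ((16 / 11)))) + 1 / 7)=8788920525 / 2437782128069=0.00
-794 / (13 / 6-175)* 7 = 32.16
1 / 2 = 0.50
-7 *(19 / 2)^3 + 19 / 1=-47861 / 8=-5982.62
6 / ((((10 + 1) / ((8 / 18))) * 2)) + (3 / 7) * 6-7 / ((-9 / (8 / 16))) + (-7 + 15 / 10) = -1676 / 693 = -2.42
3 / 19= 0.16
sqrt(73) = 8.54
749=749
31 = 31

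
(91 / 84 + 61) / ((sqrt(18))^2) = 745 / 216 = 3.45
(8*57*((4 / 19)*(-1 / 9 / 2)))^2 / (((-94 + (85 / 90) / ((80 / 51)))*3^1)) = -40960 / 403479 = -0.10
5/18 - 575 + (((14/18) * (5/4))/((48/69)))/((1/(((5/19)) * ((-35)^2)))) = -151015/1216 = -124.19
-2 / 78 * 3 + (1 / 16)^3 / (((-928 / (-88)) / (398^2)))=5544159 / 1544192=3.59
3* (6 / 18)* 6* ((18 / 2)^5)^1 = 354294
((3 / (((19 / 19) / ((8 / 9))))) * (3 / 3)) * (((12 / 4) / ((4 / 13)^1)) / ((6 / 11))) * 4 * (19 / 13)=836 / 3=278.67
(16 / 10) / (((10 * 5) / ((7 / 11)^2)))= 196 / 15125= 0.01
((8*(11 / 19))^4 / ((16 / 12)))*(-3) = -134931456 / 130321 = -1035.38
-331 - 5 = -336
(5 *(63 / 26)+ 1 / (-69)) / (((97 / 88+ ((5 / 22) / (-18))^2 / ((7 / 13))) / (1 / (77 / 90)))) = 4642252560 / 361880597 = 12.83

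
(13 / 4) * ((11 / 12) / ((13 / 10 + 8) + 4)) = 715 / 3192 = 0.22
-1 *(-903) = 903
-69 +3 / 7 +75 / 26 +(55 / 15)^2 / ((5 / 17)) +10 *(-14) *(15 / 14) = -1392101 / 8190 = -169.98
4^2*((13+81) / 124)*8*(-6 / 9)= -6016 / 93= -64.69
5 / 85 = 1 / 17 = 0.06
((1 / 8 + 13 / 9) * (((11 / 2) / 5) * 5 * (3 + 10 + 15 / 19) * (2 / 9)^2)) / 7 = 162833 / 193914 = 0.84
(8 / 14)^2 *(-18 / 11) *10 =-2880 / 539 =-5.34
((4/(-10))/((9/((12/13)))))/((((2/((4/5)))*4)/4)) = -16/975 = -0.02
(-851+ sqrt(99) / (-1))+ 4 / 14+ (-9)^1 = -6018 / 7 - 3 * sqrt(11) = -869.66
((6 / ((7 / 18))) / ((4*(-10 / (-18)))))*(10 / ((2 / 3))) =729 / 7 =104.14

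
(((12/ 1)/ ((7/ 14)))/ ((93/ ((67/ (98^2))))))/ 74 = 67/ 2753947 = 0.00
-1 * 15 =-15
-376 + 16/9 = -3368/9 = -374.22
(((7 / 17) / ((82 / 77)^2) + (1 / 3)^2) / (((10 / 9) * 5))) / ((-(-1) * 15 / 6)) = 97567 / 2857700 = 0.03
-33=-33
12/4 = 3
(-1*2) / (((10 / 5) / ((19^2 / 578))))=-361 / 578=-0.62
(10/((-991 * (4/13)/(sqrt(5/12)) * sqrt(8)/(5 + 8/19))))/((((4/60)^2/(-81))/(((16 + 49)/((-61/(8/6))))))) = -881229375 * sqrt(30)/4594276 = -1050.59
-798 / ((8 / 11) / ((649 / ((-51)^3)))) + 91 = 17044475 / 176868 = 96.37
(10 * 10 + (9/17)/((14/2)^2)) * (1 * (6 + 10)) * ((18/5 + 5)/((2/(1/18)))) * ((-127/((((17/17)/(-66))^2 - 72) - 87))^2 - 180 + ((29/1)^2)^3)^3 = 332881874080582696148686850298546972568612835018734631102661064110956/4137745026444824202754627359792684164565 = 80450069289696382131628990000.00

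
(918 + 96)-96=918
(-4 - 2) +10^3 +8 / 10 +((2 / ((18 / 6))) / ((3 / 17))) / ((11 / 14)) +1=495301 / 495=1000.61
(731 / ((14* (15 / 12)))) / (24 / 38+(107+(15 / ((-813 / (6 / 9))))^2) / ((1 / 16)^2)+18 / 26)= 238685159466 / 156527783423165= 0.00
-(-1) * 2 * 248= 496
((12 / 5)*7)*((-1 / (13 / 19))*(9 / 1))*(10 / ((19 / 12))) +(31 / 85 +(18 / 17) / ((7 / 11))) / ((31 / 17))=-19670549 / 14105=-1394.58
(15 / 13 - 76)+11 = -830 / 13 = -63.85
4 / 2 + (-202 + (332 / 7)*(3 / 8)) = -2551 / 14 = -182.21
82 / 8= 41 / 4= 10.25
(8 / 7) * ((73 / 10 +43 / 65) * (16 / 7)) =13248 / 637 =20.80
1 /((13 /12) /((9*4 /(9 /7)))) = 336 /13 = 25.85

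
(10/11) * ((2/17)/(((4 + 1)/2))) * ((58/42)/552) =29/270963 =0.00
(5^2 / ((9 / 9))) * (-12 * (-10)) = 3000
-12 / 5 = -2.40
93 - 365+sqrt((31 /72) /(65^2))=-272+sqrt(62) /780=-271.99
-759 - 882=-1641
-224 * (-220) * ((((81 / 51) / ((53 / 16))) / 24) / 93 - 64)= -88091843840 / 27931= -3153909.41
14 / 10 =7 / 5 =1.40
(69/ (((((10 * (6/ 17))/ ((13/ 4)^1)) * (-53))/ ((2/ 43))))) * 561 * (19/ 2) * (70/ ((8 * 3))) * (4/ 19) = -6653647/ 36464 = -182.47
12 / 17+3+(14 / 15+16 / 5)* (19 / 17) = 2123 / 255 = 8.33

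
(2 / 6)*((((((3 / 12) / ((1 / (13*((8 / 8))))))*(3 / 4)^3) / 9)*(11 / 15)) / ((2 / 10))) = 143 / 768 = 0.19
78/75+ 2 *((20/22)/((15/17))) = 2558/825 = 3.10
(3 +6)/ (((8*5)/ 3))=27/ 40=0.68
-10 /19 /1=-10 /19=-0.53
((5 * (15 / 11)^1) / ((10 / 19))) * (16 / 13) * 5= 11400 / 143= 79.72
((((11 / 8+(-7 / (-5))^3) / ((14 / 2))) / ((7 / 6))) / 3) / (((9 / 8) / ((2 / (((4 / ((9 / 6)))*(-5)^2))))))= 1373 / 306250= 0.00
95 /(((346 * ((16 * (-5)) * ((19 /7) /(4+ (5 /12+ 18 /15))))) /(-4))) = 2359 /83040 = 0.03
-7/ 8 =-0.88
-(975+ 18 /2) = -984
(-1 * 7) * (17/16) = -119/16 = -7.44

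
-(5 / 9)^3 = -125 / 729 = -0.17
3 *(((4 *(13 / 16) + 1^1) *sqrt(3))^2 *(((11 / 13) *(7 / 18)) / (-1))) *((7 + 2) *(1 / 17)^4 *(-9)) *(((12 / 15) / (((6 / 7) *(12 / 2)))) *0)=0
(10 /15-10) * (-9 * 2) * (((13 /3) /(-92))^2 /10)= 1183 /31740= 0.04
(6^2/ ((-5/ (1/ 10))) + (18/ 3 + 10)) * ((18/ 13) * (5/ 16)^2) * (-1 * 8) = -1719/ 104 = -16.53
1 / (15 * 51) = 0.00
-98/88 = -49/44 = -1.11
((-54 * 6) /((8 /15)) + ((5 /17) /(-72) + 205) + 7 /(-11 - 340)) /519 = -19214887 /24774984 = -0.78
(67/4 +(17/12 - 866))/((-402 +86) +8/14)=35609/13248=2.69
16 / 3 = 5.33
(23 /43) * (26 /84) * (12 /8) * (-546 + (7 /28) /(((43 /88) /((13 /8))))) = -28036931 /207088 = -135.39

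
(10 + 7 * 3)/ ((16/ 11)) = 341/ 16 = 21.31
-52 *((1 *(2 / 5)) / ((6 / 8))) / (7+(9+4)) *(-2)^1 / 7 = 208 / 525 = 0.40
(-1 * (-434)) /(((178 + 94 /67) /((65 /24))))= 189007 /28848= 6.55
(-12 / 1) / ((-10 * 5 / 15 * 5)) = 18 / 25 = 0.72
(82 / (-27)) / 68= -41 / 918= -0.04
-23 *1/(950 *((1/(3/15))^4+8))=-23/601350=-0.00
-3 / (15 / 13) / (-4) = 13 / 20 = 0.65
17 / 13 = 1.31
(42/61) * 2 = 84/61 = 1.38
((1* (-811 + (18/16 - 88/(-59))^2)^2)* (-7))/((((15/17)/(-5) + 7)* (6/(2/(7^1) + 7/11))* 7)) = -12913151350081648269/886638743158784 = -14564.16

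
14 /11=1.27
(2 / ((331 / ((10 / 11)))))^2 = 400 / 13256881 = 0.00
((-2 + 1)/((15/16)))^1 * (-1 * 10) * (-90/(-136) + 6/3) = 1448/51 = 28.39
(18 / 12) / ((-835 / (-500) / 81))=12150 / 167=72.75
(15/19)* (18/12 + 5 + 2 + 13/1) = 645/38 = 16.97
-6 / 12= -1 / 2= -0.50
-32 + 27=-5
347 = 347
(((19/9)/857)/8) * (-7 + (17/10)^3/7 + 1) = -704653/431928000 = -0.00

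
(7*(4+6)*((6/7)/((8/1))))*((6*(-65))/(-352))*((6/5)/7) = 1755/1232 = 1.42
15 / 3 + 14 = 19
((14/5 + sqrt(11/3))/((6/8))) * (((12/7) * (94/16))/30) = 47 * sqrt(33)/315 + 94/75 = 2.11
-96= -96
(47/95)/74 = 0.01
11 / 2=5.50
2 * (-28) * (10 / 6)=-280 / 3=-93.33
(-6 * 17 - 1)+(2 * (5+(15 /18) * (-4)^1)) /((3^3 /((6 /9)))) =-25009 /243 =-102.92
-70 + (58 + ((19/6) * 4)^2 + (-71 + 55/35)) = 4978/63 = 79.02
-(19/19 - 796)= 795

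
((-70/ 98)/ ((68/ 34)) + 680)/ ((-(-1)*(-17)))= -9515/ 238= -39.98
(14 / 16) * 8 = 7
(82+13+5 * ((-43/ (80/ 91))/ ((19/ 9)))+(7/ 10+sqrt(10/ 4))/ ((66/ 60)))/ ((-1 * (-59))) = -67579/ 197296+5 * sqrt(10)/ 649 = -0.32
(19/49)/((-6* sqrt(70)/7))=-0.05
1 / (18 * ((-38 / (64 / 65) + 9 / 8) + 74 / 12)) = -16 / 9015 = -0.00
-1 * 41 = -41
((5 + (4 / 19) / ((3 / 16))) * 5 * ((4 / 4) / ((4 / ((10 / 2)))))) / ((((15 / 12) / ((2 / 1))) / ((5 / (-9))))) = -17450 / 513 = -34.02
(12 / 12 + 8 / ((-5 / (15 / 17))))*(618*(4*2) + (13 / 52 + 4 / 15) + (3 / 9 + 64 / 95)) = -773829 / 380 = -2036.39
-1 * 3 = -3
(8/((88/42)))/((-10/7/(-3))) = 441/55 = 8.02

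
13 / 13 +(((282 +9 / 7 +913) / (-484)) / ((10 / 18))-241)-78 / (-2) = -205.45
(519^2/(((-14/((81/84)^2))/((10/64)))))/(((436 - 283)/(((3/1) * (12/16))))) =-981820845/23883776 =-41.11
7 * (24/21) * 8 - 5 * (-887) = 4499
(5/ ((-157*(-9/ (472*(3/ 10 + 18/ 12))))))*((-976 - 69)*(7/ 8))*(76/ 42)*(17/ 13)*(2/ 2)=-39829130/ 6123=-6504.84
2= 2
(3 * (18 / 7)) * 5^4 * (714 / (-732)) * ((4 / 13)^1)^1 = -1147500 / 793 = -1447.04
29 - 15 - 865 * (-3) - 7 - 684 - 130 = 1788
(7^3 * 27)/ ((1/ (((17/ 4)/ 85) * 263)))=2435643/ 20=121782.15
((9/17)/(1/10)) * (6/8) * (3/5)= 81/34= 2.38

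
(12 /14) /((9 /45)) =30 /7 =4.29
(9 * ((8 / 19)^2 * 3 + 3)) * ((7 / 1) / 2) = 80325 / 722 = 111.25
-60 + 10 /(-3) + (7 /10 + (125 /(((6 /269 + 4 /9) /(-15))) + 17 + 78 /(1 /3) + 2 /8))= -25957429 /6780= -3828.53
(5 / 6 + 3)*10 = 38.33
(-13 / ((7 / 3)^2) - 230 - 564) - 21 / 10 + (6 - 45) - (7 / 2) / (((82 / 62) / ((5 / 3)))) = -25370606 / 30135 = -841.90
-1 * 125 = -125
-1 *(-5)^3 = 125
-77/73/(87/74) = -5698/6351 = -0.90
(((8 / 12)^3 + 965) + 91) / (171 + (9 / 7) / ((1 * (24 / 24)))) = 99820 / 16281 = 6.13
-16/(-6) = 8/3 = 2.67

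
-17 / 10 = -1.70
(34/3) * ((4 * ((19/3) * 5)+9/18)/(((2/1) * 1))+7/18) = 39151/54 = 725.02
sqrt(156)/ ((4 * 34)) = sqrt(39)/ 68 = 0.09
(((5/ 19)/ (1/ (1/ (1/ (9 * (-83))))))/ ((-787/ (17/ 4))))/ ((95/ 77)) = 977823/ 1136428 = 0.86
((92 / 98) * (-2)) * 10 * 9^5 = -54325080 / 49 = -1108675.10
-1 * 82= -82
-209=-209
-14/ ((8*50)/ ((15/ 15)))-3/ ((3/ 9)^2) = -5407/ 200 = -27.04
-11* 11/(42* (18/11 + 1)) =-1331/1218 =-1.09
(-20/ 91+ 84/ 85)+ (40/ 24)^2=246871/ 69615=3.55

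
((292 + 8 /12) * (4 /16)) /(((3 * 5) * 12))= 439 /1080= 0.41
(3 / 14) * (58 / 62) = 87 / 434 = 0.20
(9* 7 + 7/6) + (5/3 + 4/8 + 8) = 223/3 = 74.33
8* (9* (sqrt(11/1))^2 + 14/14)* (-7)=-5600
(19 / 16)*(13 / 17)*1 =247 / 272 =0.91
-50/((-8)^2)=-25/32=-0.78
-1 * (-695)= 695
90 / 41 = 2.20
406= 406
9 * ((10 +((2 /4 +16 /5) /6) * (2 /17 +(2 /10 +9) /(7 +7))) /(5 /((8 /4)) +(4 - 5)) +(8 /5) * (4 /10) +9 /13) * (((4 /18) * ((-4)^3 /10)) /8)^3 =-1482298112 /3524259375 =-0.42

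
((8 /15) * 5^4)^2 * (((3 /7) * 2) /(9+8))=2000000 /357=5602.24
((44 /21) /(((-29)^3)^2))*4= 176 /12491289741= 0.00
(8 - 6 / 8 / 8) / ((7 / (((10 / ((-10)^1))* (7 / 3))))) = -2.64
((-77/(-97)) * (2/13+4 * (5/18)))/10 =5698/56745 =0.10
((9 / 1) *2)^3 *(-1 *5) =-29160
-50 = -50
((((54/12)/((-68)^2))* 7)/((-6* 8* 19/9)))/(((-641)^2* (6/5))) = -315/2310295112704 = -0.00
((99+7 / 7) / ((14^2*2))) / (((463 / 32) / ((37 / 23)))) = 14800 / 521801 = 0.03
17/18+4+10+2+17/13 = 4271/234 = 18.25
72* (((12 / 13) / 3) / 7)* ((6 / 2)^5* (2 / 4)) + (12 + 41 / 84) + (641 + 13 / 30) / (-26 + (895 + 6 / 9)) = 5666049023 / 14245140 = 397.75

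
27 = 27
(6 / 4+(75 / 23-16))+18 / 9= -425 / 46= -9.24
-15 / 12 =-5 / 4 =-1.25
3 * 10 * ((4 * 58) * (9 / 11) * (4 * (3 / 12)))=62640 / 11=5694.55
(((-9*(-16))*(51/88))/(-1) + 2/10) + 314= 12691/55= 230.75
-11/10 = -1.10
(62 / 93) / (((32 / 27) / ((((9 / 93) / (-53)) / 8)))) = -27 / 210304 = -0.00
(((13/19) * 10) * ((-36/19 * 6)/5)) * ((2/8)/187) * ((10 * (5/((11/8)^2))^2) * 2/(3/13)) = -12460032000/988369987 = -12.61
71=71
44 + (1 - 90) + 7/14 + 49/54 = -43.59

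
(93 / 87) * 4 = 124 / 29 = 4.28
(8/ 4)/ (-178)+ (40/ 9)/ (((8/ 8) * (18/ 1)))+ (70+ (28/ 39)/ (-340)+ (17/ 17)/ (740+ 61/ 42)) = 17422999231774/ 248067493245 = 70.23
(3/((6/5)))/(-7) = -5/14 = -0.36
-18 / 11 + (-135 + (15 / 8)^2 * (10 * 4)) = 3.99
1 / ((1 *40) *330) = 1 / 13200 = 0.00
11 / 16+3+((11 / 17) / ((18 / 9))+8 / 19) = 4.43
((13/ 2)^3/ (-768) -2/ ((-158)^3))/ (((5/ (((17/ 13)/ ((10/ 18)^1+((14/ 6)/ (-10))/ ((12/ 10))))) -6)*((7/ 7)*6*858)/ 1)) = 18414487499/ 1224600202315776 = 0.00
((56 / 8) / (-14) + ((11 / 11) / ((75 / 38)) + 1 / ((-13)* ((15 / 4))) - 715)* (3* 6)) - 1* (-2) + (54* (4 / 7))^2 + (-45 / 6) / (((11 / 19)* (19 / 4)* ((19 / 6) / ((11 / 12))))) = -7206353397 / 605150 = -11908.38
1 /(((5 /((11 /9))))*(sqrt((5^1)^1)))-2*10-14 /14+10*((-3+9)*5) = 279.11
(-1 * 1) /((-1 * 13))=0.08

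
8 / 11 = 0.73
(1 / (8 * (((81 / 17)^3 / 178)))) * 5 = 2186285 / 2125764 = 1.03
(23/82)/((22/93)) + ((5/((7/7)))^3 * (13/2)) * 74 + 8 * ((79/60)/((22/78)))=542675051/9020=60163.53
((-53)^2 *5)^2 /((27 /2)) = 394524050 /27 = 14612001.85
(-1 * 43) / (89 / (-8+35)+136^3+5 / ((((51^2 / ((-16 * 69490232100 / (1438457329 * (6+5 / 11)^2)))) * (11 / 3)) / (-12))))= -56581608275000667 / 3309970677653430975947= -0.00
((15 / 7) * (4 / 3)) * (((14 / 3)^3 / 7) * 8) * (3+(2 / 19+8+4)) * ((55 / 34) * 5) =353584000 / 8721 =40543.97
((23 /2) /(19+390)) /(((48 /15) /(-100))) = -2875 /3272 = -0.88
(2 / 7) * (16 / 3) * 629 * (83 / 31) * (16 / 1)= 26729984 / 651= 41059.88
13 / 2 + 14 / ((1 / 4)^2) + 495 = 1451 / 2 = 725.50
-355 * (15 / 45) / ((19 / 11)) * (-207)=269445 / 19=14181.32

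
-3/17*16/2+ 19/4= 227/68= 3.34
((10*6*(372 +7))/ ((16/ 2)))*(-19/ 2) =-108015/ 4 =-27003.75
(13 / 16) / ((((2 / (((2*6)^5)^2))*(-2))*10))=-6288482304 / 5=-1257696460.80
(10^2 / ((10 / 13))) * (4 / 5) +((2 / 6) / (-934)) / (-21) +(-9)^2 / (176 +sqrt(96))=2965799098 / 28391265 - 81 * sqrt(6) / 7720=104.44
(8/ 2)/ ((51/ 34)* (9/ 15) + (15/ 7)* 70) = 40/ 1509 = 0.03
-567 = -567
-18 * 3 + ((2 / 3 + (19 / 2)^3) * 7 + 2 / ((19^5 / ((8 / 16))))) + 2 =353841975421 / 59426376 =5954.29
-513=-513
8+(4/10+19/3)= 221/15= 14.73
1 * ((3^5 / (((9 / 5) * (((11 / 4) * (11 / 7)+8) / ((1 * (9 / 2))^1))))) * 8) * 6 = 54432 / 23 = 2366.61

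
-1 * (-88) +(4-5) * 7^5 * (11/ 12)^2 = -2020975/ 144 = -14034.55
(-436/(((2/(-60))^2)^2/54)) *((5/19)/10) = -9535320000/19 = -501858947.37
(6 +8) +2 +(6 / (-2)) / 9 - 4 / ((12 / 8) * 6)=137 / 9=15.22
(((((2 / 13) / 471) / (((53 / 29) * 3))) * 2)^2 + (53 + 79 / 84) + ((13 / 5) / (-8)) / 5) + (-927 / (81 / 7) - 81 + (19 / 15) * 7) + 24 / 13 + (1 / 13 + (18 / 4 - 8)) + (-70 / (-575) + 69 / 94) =-142136889131915199049 / 1434420545685636600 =-99.09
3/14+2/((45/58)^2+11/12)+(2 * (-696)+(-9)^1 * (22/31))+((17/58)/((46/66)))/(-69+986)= -202958447510184/145296679367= -1396.86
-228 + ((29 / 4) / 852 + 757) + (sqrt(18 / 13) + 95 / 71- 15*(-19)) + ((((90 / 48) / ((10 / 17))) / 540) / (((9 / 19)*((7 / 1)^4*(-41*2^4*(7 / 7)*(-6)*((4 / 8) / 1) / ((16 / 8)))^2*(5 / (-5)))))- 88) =728.52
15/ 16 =0.94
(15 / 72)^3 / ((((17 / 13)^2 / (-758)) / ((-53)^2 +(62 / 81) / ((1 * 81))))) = -147556778682625 / 13106043648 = -11258.68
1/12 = 0.08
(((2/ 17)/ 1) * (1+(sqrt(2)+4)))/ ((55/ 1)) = 2 * sqrt(2)/ 935+2/ 187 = 0.01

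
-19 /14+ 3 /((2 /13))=127 /7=18.14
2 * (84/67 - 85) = -11222/67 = -167.49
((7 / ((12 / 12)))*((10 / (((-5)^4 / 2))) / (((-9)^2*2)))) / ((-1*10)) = -7 / 50625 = -0.00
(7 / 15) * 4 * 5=28 / 3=9.33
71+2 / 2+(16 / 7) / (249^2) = 31248520 / 434007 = 72.00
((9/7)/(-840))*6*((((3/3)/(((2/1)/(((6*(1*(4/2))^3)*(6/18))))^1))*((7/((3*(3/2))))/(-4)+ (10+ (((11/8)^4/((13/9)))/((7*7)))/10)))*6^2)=-20322921609/799052800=-25.43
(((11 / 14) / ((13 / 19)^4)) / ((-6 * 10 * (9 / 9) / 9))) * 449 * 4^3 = -15447730056 / 999635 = -15453.37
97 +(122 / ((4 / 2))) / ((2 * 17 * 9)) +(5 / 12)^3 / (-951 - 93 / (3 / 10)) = 3600566483 / 37043136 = 97.20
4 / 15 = 0.27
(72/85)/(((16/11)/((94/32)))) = 4653/2720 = 1.71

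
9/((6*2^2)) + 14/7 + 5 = 59/8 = 7.38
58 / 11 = 5.27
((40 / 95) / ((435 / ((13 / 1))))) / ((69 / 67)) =6968 / 570285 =0.01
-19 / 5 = -3.80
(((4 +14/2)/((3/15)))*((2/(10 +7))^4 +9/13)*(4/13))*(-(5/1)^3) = -20677167500/14115049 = -1464.90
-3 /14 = -0.21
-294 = -294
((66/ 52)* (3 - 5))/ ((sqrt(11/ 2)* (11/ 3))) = -9* sqrt(22)/ 143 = -0.30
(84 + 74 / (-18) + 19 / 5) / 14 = 5.98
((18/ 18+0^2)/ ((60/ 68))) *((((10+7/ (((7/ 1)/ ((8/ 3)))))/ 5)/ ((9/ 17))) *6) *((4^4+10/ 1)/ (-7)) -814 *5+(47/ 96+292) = -108302449/ 21600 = -5014.00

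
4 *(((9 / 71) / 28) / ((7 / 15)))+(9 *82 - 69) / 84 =111371 / 13916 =8.00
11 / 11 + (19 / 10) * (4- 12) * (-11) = 841 / 5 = 168.20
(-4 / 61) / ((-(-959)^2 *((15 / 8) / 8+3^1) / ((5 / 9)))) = 1280 / 104515307883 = 0.00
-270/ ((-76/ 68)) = 241.58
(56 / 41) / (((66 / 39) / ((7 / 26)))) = 98 / 451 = 0.22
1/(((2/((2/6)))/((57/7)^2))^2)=1172889/9604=122.13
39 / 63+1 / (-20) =239 / 420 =0.57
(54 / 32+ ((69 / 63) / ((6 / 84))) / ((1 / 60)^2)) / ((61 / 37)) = 32679399 / 976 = 33482.99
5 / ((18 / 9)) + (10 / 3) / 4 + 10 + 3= 49 / 3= 16.33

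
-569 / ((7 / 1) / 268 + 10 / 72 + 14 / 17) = -11665638 / 20267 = -575.60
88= 88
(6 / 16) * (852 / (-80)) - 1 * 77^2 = -949279 / 160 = -5932.99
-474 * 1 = -474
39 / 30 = 13 / 10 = 1.30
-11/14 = -0.79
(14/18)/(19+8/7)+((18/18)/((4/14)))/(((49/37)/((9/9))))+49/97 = 5491517/1723302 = 3.19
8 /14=4 /7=0.57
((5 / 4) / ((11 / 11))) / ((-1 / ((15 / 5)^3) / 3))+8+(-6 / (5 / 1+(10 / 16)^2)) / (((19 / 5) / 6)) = -166073 / 1748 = -95.01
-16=-16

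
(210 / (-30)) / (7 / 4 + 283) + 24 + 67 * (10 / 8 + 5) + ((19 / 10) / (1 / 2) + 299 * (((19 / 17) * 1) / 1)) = 17784389 / 22780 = 780.70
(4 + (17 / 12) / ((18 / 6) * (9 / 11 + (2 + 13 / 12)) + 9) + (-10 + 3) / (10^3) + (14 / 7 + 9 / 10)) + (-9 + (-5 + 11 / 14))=-119623517 / 19131000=-6.25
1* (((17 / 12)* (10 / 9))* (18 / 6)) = 85 / 18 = 4.72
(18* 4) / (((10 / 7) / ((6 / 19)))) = 1512 / 95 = 15.92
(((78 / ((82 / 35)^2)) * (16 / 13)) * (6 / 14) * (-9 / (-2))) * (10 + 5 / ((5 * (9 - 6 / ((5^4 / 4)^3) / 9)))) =3779077075861500 / 11080810331707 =341.05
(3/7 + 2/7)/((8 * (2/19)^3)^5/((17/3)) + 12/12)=0.71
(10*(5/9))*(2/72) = 25/162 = 0.15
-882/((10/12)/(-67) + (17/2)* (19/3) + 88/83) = -2452401/152597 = -16.07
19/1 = 19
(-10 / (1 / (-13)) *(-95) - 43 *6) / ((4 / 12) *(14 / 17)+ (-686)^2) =-0.03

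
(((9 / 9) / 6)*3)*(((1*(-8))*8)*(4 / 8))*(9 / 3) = -48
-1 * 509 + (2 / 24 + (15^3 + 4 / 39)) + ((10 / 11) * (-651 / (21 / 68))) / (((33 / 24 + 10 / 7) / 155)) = -27771821525 / 269412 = -103083.09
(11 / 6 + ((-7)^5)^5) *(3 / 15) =-8046411717983789404831 / 30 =-268213723932792980161.03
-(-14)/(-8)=-7/4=-1.75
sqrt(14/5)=sqrt(70)/5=1.67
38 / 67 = 0.57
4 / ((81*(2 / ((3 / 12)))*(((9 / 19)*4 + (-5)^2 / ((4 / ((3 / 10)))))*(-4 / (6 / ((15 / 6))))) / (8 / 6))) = -304 / 232065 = -0.00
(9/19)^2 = 81/361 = 0.22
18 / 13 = 1.38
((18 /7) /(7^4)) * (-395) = -7110 /16807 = -0.42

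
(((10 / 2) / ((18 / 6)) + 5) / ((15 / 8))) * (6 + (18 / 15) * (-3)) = 128 / 15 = 8.53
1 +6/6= 2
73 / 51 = 1.43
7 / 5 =1.40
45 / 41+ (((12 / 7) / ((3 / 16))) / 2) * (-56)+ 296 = 1685 / 41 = 41.10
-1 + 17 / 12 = 5 / 12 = 0.42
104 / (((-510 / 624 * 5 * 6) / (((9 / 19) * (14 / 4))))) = -56784 / 8075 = -7.03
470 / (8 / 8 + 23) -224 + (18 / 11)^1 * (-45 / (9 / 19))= -359.87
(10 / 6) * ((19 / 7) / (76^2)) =0.00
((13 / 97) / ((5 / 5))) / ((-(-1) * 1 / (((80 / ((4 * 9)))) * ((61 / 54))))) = 7930 / 23571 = 0.34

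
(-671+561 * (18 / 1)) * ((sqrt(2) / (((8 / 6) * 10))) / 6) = 9427 * sqrt(2) / 80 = 166.65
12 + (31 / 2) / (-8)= 161 / 16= 10.06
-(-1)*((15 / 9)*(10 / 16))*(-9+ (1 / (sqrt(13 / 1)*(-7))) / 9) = -75 / 8 - 25*sqrt(13) / 19656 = -9.38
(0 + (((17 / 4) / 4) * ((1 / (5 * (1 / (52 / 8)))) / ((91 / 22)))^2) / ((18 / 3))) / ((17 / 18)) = 363 / 19600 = 0.02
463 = 463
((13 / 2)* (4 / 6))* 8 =104 / 3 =34.67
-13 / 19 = -0.68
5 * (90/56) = 225/28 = 8.04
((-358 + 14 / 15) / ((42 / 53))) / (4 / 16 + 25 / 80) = -2270944 / 2835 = -801.04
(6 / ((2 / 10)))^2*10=9000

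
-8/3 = -2.67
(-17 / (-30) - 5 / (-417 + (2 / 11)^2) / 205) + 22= 1400427551 / 62057190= 22.57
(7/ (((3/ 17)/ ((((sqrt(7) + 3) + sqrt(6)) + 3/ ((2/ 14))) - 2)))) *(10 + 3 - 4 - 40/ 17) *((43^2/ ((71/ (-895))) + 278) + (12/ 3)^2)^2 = 2111886081513551 *sqrt(6)/ 15123 + 2111886081513551 *sqrt(7)/ 15123 + 46461493793298122/ 15123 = 3783777190826.93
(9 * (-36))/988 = -81/247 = -0.33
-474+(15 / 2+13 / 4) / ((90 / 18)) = -9437 / 20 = -471.85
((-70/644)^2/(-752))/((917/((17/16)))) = -425/23346555904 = -0.00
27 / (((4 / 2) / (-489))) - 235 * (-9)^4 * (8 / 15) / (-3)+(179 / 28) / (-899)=6733572751 / 25172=267502.49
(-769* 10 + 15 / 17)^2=17086411225 / 289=59122530.19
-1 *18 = -18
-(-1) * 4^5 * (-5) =-5120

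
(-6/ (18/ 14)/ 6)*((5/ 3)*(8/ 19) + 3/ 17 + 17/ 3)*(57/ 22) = -7399/ 561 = -13.19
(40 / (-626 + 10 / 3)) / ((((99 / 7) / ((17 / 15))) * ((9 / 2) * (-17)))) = 28 / 416097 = 0.00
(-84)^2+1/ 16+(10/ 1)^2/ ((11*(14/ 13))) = 8703469/ 1232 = 7064.50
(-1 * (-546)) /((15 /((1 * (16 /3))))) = 2912 /15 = 194.13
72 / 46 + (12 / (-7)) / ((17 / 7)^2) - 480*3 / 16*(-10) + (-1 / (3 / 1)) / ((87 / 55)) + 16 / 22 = 17209363913 / 19083537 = 901.79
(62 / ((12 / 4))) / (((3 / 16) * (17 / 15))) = 4960 / 51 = 97.25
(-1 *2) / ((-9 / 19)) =4.22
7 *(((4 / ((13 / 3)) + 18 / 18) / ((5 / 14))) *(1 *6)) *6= 17640 / 13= 1356.92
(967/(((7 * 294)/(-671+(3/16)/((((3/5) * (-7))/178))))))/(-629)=36766307/72490992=0.51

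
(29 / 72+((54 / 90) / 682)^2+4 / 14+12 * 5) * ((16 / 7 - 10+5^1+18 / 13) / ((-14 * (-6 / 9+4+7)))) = 88917174809 / 159405682800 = 0.56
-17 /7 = -2.43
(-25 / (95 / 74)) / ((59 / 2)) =-740 / 1121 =-0.66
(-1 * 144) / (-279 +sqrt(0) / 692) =0.52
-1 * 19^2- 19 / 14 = -5073 / 14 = -362.36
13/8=1.62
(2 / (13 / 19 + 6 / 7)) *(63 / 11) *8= 134064 / 2255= 59.45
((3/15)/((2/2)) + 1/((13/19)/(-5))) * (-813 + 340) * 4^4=55942656/65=860656.25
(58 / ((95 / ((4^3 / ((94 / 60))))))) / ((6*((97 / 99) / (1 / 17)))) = 0.25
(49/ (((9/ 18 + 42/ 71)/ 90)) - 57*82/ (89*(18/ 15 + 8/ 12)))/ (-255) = -51655773/ 3283210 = -15.73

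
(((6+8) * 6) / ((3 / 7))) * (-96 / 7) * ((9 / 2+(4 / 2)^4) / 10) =-27552 / 5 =-5510.40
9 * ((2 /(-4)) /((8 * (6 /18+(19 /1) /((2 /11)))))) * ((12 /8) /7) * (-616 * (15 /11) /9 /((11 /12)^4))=1399680 /9209189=0.15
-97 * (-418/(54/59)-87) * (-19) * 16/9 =-432883840/243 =-1781414.98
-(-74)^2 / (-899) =5476 / 899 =6.09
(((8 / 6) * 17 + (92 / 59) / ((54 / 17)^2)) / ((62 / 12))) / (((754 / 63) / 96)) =7581728 / 213993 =35.43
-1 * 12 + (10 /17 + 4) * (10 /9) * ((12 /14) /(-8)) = -1493 /119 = -12.55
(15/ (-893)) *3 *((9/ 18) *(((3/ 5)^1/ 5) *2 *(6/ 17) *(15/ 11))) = -486/ 166991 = -0.00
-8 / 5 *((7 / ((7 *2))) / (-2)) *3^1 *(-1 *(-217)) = 1302 / 5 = 260.40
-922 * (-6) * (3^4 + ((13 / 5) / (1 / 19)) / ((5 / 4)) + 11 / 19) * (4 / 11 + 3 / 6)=159105852 / 275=578566.73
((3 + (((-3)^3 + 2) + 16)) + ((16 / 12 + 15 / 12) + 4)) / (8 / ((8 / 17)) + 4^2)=7 / 396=0.02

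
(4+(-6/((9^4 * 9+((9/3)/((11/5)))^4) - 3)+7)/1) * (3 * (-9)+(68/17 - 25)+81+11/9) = 976348334500/2593629333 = 376.44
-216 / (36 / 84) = -504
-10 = -10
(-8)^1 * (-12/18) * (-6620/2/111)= -52960/333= -159.04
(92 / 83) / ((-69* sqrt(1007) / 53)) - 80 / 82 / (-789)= 40 / 32349 - 4* sqrt(1007) / 4731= -0.03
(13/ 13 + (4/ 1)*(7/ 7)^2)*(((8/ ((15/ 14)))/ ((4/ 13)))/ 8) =91/ 6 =15.17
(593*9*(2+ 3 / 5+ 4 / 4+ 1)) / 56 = 122751 / 280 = 438.40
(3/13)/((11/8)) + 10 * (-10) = -14276/143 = -99.83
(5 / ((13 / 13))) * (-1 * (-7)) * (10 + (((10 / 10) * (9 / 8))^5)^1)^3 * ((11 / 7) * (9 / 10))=5726053678761750411 / 70368744177664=81372.12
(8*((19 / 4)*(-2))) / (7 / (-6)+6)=-15.72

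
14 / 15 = 0.93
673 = 673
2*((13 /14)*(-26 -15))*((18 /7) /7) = -9594 /343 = -27.97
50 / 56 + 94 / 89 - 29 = -67411 / 2492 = -27.05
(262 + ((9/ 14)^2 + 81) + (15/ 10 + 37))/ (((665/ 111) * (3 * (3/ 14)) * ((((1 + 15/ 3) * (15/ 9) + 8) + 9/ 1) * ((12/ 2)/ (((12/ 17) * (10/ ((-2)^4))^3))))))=69240875/ 656377344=0.11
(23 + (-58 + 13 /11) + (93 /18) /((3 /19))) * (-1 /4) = 217 /792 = 0.27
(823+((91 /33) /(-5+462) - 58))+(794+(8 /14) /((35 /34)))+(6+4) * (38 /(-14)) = 5662048016 /3694845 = 1532.42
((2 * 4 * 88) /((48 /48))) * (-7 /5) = -4928 /5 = -985.60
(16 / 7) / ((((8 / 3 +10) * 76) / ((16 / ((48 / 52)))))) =104 / 2527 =0.04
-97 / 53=-1.83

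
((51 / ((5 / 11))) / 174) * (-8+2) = -561 / 145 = -3.87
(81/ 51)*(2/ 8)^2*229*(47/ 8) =290601/ 2176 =133.55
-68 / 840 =-17 / 210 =-0.08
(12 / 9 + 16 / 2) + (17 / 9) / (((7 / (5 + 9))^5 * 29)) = 2980 / 261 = 11.42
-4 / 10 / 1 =-2 / 5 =-0.40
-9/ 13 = -0.69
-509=-509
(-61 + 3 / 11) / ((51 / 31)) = -20708 / 561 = -36.91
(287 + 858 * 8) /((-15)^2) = 7151 /225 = 31.78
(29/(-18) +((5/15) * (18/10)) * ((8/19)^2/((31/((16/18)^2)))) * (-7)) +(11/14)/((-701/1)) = -12092849369/7413421995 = -1.63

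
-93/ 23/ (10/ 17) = -1581/ 230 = -6.87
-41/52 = -0.79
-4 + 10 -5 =1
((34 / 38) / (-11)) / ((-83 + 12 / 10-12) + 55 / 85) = 1445 / 1654862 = 0.00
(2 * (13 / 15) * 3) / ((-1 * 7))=-26 / 35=-0.74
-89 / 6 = -14.83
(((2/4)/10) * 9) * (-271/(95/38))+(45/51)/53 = -2196789/45050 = -48.76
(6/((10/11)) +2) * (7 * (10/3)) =602/3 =200.67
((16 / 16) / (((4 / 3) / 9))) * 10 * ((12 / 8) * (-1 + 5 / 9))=-45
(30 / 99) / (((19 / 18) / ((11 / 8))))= 15 / 38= 0.39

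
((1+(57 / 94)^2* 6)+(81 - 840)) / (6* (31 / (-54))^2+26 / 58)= -23530616559 / 75519083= -311.59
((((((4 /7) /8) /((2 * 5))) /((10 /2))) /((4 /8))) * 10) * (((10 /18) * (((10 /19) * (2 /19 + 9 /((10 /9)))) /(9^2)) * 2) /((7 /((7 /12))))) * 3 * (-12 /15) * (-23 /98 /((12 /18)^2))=35857 /200593260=0.00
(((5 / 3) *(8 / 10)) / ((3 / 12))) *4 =21.33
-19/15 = -1.27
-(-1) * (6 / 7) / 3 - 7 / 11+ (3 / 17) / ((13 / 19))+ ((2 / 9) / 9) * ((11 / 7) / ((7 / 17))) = 14468 / 9648639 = 0.00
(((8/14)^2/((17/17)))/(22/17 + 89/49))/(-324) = -0.00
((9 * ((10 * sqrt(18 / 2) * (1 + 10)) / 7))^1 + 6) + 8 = 3068 / 7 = 438.29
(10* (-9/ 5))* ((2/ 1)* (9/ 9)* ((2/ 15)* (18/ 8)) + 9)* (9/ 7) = -7776/ 35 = -222.17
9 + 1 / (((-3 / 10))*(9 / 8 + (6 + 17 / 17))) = 335 / 39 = 8.59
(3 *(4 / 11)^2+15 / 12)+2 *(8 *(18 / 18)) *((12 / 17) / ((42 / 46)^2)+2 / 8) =23216071 / 1209516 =19.19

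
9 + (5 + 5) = 19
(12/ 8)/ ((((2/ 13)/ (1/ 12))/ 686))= 4459/ 8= 557.38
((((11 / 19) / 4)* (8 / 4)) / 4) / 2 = 11 / 304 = 0.04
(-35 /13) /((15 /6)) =-1.08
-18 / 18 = -1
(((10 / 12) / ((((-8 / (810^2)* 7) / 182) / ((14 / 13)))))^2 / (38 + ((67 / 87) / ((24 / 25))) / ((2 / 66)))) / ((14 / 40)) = 7282070302500000 / 44873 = 162281779745.06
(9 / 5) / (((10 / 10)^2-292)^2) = 1 / 47045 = 0.00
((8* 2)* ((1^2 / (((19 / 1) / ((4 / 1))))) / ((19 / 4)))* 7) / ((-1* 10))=-896 / 1805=-0.50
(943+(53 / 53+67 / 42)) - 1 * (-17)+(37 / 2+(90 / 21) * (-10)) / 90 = 1212529 / 1260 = 962.32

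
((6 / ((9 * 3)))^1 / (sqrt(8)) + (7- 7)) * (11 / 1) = 11 * sqrt(2) / 18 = 0.86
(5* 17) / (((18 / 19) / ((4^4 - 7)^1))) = 134045 / 6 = 22340.83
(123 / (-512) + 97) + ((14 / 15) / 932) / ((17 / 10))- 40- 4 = 320999063 / 6084096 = 52.76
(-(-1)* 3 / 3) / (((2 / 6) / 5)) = 15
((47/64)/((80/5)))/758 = 0.00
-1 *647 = -647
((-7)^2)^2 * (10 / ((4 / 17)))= 204085 / 2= 102042.50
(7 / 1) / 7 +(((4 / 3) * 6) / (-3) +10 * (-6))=-185 / 3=-61.67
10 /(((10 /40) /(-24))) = -960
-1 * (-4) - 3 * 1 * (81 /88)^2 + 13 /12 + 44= 1081255 /23232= 46.54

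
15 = 15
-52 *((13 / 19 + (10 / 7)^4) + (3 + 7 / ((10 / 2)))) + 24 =-104229236 / 228095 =-456.96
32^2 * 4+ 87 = 4183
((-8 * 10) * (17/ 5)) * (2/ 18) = -30.22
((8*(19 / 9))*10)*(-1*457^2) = -317450480 / 9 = -35272275.56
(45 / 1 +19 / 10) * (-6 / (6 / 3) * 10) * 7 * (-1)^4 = -9849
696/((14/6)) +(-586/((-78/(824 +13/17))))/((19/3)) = 37524583/29393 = 1276.65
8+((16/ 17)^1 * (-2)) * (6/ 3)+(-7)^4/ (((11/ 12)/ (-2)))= -978816/ 187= -5234.31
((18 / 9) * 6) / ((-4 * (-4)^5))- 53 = -53.00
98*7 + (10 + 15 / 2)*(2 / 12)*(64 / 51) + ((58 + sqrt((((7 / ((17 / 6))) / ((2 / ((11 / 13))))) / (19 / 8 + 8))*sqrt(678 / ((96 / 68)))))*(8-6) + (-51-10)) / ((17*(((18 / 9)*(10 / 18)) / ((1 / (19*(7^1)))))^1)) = 18*113^(1 / 4)*17^(3 / 4)*sqrt(249249) / 207367615 + 28068679 / 40698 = 689.68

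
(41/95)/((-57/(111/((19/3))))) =-4551/34295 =-0.13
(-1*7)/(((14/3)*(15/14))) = -7/5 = -1.40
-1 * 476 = -476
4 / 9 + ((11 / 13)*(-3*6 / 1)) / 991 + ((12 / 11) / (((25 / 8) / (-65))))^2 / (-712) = -9179545786 / 31215831075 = -0.29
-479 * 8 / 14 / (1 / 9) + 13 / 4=-68885 / 28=-2460.18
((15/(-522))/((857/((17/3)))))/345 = -17/30867426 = -0.00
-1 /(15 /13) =-13 /15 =-0.87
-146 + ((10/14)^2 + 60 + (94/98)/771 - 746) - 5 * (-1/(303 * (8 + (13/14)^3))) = -76617200285534/92144832171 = -831.49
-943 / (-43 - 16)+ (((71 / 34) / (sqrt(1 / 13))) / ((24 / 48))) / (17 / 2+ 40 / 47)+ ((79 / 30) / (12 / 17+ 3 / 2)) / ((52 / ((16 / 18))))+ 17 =6674 *sqrt(13) / 14943+ 256300724 / 7765875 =34.61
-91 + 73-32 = -50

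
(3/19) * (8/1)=1.26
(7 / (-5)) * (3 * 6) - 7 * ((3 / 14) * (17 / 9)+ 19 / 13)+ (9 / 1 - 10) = -15313 / 390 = -39.26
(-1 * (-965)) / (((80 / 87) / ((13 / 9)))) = 72761 / 48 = 1515.85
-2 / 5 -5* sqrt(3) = -9.06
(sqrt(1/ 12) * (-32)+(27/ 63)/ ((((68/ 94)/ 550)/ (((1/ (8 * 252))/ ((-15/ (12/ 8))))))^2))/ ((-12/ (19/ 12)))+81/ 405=1577987247121/ 7893110292480+19 * sqrt(3)/ 27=1.42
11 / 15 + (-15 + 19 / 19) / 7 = -19 / 15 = -1.27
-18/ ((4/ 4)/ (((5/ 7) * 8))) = -720/ 7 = -102.86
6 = 6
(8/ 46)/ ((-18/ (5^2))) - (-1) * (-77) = -15989/ 207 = -77.24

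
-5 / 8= -0.62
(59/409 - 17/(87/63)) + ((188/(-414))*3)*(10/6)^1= -35445184/2455227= -14.44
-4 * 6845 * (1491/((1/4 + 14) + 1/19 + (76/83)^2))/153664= -190837114635/10876281668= -17.55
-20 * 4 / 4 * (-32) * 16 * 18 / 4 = 46080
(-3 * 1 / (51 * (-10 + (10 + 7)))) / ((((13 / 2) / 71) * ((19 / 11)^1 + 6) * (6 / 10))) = -1562 / 78897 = -0.02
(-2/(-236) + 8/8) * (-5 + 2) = -357/118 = -3.03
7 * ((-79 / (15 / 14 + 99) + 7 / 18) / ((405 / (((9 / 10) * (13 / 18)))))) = -306397 / 68088600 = -0.00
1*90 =90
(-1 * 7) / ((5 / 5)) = -7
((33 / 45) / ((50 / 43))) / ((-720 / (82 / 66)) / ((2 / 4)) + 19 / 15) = -19393 / 35601050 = -0.00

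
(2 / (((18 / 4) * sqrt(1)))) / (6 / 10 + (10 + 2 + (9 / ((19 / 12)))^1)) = 380 / 15633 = 0.02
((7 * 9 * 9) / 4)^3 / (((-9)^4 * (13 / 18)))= 250047 / 416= 601.07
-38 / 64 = -19 / 32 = -0.59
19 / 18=1.06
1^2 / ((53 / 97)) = 97 / 53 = 1.83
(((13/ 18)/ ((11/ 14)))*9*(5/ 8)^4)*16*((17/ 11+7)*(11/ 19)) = 99.92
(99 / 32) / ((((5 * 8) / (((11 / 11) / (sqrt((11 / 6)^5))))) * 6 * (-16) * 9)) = -3 * sqrt(66) / 1239040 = -0.00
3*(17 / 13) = 51 / 13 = 3.92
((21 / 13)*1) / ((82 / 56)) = 588 / 533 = 1.10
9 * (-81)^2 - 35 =59014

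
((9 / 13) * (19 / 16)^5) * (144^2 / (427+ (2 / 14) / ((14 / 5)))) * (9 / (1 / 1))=796038591411 / 1114241024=714.42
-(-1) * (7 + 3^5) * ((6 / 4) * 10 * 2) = 7500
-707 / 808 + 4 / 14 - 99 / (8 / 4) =-2805 / 56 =-50.09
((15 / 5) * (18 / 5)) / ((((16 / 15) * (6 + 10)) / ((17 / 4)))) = 1377 / 512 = 2.69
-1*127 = -127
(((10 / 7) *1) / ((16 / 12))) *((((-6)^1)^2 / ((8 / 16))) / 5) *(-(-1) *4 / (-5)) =-432 / 35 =-12.34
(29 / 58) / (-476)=-1 / 952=-0.00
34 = 34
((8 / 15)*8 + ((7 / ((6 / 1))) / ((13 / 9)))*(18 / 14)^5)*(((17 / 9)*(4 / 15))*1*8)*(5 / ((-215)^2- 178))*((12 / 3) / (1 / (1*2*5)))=14475772544 / 116418465891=0.12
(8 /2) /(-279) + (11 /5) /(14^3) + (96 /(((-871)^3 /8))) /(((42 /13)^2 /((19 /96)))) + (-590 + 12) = -961217289539701 /1662966749080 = -578.01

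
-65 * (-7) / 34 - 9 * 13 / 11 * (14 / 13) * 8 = -29267 / 374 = -78.25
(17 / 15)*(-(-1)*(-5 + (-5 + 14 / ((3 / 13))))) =2584 / 45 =57.42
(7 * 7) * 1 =49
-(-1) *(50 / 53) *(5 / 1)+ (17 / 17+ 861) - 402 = 24630 / 53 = 464.72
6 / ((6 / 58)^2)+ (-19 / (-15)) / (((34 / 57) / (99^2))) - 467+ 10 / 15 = 10662593 / 510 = 20907.05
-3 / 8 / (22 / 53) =-0.90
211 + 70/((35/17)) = 245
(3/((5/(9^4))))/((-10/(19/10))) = -373977/500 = -747.95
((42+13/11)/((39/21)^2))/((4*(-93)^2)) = 23275/64313964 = 0.00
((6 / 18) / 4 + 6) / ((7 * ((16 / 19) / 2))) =1387 / 672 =2.06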